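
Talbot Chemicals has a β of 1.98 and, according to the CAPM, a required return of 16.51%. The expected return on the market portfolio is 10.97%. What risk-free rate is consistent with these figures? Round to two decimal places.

E(R) = R_f + β(E(R_m) − R_f) = R_f(1 − β) + β·E(R_m)
16.51% = R_f × (1 − 1.98) + 1.98 × 10.97%
16.51% = R_f × -0.98 + 21.7206%
R_f = (16.51% − 21.7206%) / -0.98 = 5.32%

5.32%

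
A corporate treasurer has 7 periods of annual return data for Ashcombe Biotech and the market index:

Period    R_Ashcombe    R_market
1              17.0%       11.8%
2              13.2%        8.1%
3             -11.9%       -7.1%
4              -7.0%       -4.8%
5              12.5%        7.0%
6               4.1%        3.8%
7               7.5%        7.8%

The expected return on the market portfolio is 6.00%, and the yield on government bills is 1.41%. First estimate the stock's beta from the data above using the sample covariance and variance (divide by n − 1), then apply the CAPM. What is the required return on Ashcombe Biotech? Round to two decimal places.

8.30%

Mean R_i = (17.0 + 13.2 − 11.9 − 7.0 + 12.5 + 4.1 + 7.5) / 7 = 5.0571%
Mean R_m = (11.8 + 8.1 − 7.1 − 4.8 + 7.0 + 3.8 + 7.8) / 7 = 3.8000%
Σ(R_i − R̄_i)(R_m − R̄_m) = 452.6700  ⇒  Cov = 452.6700 / 6 = 75.4450
Σ(R_m − R̄_m)² = 301.5000  ⇒  Var(R_m) = 301.5000 / 6 = 50.2500
β = Cov / Var(R_m) = 75.4450 / 50.2500 = 1.5014
MRP = 6.00% − 1.41% = 4.59%
E(R) = R_f + β × MRP = 1.41% + 1.5014 × 4.59% = 8.30%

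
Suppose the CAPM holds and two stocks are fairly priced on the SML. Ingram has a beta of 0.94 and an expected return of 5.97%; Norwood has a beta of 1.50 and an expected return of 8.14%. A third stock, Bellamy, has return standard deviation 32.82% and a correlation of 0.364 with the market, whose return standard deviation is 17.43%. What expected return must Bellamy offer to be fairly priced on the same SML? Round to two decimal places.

MRP = (8.14% − 5.97%) / (1.50 − 0.94) = 3.8750%
R_f = 5.97% − 0.94 × 3.8750% = 2.3275%
β_Bellamy = ρ·σ_i/σ_m = 0.364 × 32.82 / 17.43 = 0.6854
E(R_Bellamy) = R_f + β × MRP = 2.3275% + 0.6854 × 3.8750% = 4.98%

4.98%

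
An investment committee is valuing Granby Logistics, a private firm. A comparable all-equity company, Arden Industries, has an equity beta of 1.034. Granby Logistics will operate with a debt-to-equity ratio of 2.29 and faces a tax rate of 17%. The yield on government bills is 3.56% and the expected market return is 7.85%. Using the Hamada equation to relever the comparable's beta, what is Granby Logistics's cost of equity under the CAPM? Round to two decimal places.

β_L = β_U × [1 + (1 − t)(D/E)] = 1.034 × [1 + (1 − 0.17) × 2.29]
    = 1.034 × [1 + 0.83 × 2.29] = 1.034 × 2.9007 = 2.9993
MRP = 7.85% − 3.56% = 4.29%
E(R) = R_f + β_L × MRP = 3.56% + 2.9993 × 4.29% = 16.43%

16.43%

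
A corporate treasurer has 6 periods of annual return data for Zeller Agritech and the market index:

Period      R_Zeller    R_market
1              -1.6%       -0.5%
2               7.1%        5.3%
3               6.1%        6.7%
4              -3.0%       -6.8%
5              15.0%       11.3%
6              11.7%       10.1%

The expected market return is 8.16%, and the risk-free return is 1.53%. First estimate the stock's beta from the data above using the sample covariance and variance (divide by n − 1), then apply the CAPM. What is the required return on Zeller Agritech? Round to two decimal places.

8.11%

Mean R_i = (-1.6 + 7.1 + 6.1 − 3.0 + 15.0 + 11.7) / 6 = 5.8833%
Mean R_m = (-0.5 + 5.3 + 6.7 − 6.8 + 11.3 + 10.1) / 6 = 4.3500%
Σ(R_i − R̄_i)(R_m − R̄_m) = 233.8150  ⇒  Cov = 233.8150 / 5 = 46.7630
Σ(R_m − R̄_m)² = 235.6350  ⇒  Var(R_m) = 235.6350 / 5 = 47.1270
β = Cov / Var(R_m) = 46.7630 / 47.1270 = 0.9923
MRP = 8.16% − 1.53% = 6.63%
E(R) = R_f + β × MRP = 1.53% + 0.9923 × 6.63% = 8.11%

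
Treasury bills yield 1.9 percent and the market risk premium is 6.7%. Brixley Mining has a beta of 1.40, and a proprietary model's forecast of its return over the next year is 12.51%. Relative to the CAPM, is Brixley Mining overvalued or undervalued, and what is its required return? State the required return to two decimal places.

Required return = R_f + β·MRP = 1.9% + 1.40 × 6.7% = 11.28%
Forecast 12.51% > required 11.28% → the stock plots above the SML → undervalued.

Undervalued; required return 11.28%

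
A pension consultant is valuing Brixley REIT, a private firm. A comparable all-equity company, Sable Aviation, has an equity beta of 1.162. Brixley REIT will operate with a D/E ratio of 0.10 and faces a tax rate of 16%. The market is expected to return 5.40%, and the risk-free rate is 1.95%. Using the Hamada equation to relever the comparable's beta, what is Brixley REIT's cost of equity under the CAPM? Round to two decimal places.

6.30%

β_L = β_U × [1 + (1 − t)(D/E)] = 1.162 × [1 + (1 − 0.16) × 0.10]
    = 1.162 × [1 + 0.84 × 0.10] = 1.162 × 1.0840 = 1.2596
MRP = 5.40% − 1.95% = 3.45%
E(R) = R_f + β_L × MRP = 1.95% + 1.2596 × 3.45% = 6.30%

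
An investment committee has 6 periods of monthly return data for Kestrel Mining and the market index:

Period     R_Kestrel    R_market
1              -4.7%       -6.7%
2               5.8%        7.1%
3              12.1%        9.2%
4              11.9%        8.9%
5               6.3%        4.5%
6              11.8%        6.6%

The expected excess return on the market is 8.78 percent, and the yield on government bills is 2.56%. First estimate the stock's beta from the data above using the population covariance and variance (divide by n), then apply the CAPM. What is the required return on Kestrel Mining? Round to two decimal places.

Mean R_i = (-4.7 + 5.8 + 12.1 + 11.9 + 6.3 + 11.8) / 6 = 7.2000%
Mean R_m = (-6.7 + 7.1 + 9.2 + 8.9 + 4.5 + 6.6) / 6 = 4.9333%
Σ(R_i − R̄_i)(R_m − R̄_m) = 183.0100  ⇒  Cov = 183.0100 / 6 = 30.5017
Σ(R_m − R̄_m)² = 176.9333  ⇒  Var(R_m) = 176.9333 / 6 = 29.4889
β = Cov / Var(R_m) = 30.5017 / 29.4889 = 1.0343
E(R) = R_f + β × MRP = 2.56% + 1.0343 × 8.78% = 11.64%

11.64%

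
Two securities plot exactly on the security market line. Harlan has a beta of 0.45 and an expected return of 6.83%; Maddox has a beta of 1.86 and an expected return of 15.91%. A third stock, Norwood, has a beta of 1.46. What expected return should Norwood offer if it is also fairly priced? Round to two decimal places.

13.33%

MRP (SML slope) = (15.91% − 6.83%) / (1.86 − 0.45) = 9.08% / 1.41 = 6.4397%
R_f (intercept) = 6.83% − 0.45 × 6.4397% = 3.9321%
E(R_Norwood) = R_f + β × MRP = 3.9321% + 1.46 × 6.4397% = 13.33%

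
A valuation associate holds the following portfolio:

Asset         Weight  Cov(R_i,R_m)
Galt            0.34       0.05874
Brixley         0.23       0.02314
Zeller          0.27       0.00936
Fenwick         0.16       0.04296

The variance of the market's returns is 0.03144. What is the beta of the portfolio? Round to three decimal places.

1.104

β_Galt = 0.05874 / 0.03144 = 1.8683
β_Brixley = 0.02314 / 0.03144 = 0.7360
β_Zeller = 0.00936 / 0.03144 = 0.2977
β_Fenwick = 0.04296 / 0.03144 = 1.3664
β_P = Σ w_i β_i = 0.34×1.8683 + 0.23×0.7360 + 0.27×0.2977 + 0.16×1.3664 = 1.1035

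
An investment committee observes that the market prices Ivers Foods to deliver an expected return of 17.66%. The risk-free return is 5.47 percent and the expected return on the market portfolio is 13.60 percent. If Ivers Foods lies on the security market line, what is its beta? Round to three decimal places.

MRP = 13.60% − 5.47% = 8.13%
β = (E(R) − R_f) / MRP = (17.66% − 5.47%) / 8.13% = 12.19% / 8.13% = 1.499

1.499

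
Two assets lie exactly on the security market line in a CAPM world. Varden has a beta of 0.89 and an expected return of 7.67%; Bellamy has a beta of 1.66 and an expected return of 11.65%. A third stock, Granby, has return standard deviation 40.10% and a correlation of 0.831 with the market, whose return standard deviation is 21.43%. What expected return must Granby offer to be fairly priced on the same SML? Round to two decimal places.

MRP = (11.65% − 7.67%) / (1.66 − 0.89) = 5.1688%
R_f = 7.67% − 0.89 × 5.1688% = 3.0698%
β_Granby = ρ·σ_i/σ_m = 0.831 × 40.10 / 21.43 = 1.5550
E(R_Granby) = R_f + β × MRP = 3.0698% + 1.5550 × 5.1688% = 11.11%

11.11%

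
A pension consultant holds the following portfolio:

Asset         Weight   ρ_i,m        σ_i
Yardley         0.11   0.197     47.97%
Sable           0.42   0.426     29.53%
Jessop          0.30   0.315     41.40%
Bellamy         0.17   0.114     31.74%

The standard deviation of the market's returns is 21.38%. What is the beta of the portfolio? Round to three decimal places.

0.508

β_Yardley = 0.197 × 47.97% / 21.38% = 0.4420
β_Sable = 0.426 × 29.53% / 21.38% = 0.5884
β_Jessop = 0.315 × 41.40% / 21.38% = 0.6100
β_Bellamy = 0.114 × 31.74% / 21.38% = 0.1692
β_P = Σ w_i β_i = 0.11×0.4420 + 0.42×0.5884 + 0.30×0.6100 + 0.17×0.1692 = 0.5075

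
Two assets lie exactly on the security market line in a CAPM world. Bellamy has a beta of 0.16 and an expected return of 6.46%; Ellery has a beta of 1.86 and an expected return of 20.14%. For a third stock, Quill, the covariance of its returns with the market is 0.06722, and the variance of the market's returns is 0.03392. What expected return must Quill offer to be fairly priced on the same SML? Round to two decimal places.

21.12%

MRP = (20.14% − 6.46%) / (1.86 − 0.16) = 8.0471%
R_f = 6.46% − 0.16 × 8.0471% = 5.1725%
β_Quill = Cov / Var(R_m) = 0.06722 / 0.03392 = 1.9817
E(R_Quill) = R_f + β × MRP = 5.1725% + 1.9817 × 8.0471% = 21.12%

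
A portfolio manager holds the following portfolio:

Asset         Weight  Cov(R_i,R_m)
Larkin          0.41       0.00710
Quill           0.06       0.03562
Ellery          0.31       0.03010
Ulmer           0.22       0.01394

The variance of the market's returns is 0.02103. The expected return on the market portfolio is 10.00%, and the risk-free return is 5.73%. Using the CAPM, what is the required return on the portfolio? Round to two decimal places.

β_Larkin = 0.00710 / 0.02103 = 0.3376
β_Quill = 0.03562 / 0.02103 = 1.6938
β_Ellery = 0.03010 / 0.02103 = 1.4313
β_Ulmer = 0.01394 / 0.02103 = 0.6629
β_P = Σ w_i β_i = 0.41×0.3376 + 0.06×1.6938 + 0.31×1.4313 + 0.22×0.6629 = 0.8296
MRP = 10.00% − 5.73% = 4.27%
E(R_P) = R_f + β_P × MRP = 5.73% + 0.8296 × 4.27% = 9.27%

9.27%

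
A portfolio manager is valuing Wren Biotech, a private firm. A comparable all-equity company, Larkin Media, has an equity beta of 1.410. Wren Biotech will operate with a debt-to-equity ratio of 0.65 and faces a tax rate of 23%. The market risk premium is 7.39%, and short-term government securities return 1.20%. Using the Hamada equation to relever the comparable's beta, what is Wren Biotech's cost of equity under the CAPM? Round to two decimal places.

β_L = β_U × [1 + (1 − t)(D/E)] = 1.410 × [1 + (1 − 0.23) × 0.65]
    = 1.410 × [1 + 0.77 × 0.65] = 1.410 × 1.5005 = 2.1157
E(R) = R_f + β_L × MRP = 1.20% + 2.1157 × 7.39% = 16.84%

16.84%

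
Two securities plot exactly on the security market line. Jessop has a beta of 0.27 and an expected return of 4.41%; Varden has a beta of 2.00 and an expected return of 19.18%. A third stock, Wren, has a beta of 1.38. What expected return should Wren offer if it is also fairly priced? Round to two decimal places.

13.89%

MRP (SML slope) = (19.18% − 4.41%) / (2.00 − 0.27) = 14.77% / 1.73 = 8.5376%
R_f (intercept) = 4.41% − 0.27 × 8.5376% = 2.1048%
E(R_Wren) = R_f + β × MRP = 2.1048% + 1.38 × 8.5376% = 13.89%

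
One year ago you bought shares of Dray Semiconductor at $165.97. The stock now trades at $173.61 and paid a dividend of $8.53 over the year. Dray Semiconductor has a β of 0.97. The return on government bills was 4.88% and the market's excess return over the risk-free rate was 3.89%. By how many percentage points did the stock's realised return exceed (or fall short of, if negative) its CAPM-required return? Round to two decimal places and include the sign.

+1.09%

Realised HPR = (P1 + D1 − P0) / P0 = (173.61 + 8.53 − 165.97) / 165.97 = 16.17 / 165.97 = 9.7427%
CAPM required = R_f + β·MRP = 4.88% + 0.97 × 3.89% = 8.6533%
α = realised − required = 9.7427% − 8.6533% = +1.09%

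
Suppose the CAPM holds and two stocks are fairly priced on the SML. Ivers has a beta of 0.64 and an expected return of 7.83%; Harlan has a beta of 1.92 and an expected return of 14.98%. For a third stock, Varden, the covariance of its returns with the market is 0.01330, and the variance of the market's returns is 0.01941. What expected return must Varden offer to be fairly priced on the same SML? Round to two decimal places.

8.08%

MRP = (14.98% − 7.83%) / (1.92 − 0.64) = 5.5859%
R_f = 7.83% − 0.64 × 5.5859% = 4.2550%
β_Varden = Cov / Var(R_m) = 0.01330 / 0.01941 = 0.6852
E(R_Varden) = R_f + β × MRP = 4.2550% + 0.6852 × 5.5859% = 8.08%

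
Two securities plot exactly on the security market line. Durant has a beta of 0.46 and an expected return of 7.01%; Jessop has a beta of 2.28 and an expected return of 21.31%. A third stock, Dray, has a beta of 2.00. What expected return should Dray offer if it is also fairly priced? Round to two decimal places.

MRP (SML slope) = (21.31% − 7.01%) / (2.28 − 0.46) = 14.30% / 1.82 = 7.8571%
R_f (intercept) = 7.01% − 0.46 × 7.8571% = 3.3957%
E(R_Dray) = R_f + β × MRP = 3.3957% + 2.00 × 7.8571% = 19.11%

19.11%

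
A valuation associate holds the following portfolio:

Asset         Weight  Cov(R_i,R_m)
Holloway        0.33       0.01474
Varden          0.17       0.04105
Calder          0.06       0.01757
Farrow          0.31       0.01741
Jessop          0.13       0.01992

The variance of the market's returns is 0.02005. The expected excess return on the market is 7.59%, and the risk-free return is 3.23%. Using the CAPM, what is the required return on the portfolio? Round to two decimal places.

β_Holloway = 0.01474 / 0.02005 = 0.7352
β_Varden = 0.04105 / 0.02005 = 2.0474
β_Calder = 0.01757 / 0.02005 = 0.8763
β_Farrow = 0.01741 / 0.02005 = 0.8683
β_Jessop = 0.01992 / 0.02005 = 0.9935
β_P = Σ w_i β_i = 0.33×0.7352 + 0.17×2.0474 + 0.06×0.8763 + 0.31×0.8683 + 0.13×0.9935 = 1.0416
E(R_P) = R_f + β_P × MRP = 3.23% + 1.0416 × 7.59% = 11.14%

11.14%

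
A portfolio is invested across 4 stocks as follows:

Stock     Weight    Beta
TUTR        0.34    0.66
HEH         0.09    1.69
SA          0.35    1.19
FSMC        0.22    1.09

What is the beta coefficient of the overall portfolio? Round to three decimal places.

1.033

β_P = Σ w_i β_i = 0.34×0.66 + 0.09×1.69 + 0.35×1.19 + 0.22×1.09 = 1.0328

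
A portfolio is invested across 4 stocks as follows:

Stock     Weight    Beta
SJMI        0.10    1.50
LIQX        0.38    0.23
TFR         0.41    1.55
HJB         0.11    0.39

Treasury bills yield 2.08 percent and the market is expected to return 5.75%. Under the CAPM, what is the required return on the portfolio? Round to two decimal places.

β_P = Σ w_i β_i = 0.10×1.50 + 0.38×0.23 + 0.41×1.55 + 0.11×0.39 = 0.9158
MRP = 5.75% − 2.08% = 3.67%
E(R_P) = R_f + β_P × MRP = 2.08% + 0.9158 × 3.67% = 5.44%

5.44%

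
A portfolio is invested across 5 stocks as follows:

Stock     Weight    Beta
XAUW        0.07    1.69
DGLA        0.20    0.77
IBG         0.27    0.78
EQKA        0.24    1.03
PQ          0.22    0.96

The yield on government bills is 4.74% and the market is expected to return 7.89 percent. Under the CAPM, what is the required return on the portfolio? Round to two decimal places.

β_P = Σ w_i β_i = 0.07×1.69 + 0.20×0.77 + 0.27×0.78 + 0.24×1.03 + 0.22×0.96 = 0.9413
MRP = 7.89% − 4.74% = 3.15%
E(R_P) = R_f + β_P × MRP = 4.74% + 0.9413 × 3.15% = 7.71%

7.71%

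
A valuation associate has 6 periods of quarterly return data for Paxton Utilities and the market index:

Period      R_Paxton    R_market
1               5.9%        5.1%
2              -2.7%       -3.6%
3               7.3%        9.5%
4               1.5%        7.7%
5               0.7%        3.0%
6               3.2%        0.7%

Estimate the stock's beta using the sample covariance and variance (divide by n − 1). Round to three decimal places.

0.574

Mean R_i = (5.9 − 2.7 + 7.3 + 1.5 + 0.7 + 3.2) / 6 = 2.6500%
Mean R_m = (5.1 − 3.6 + 9.5 + 7.7 + 3.0 + 0.7) / 6 = 3.7333%
Σ(R_i − R̄_i)(R_m − R̄_m) = 65.6900  ⇒  Cov = 65.6900 / 5 = 13.1380
Σ(R_m − R̄_m)² = 114.3733  ⇒  Var(R_m) = 114.3733 / 5 = 22.8747
β = Cov / Var(R_m) = 13.1380 / 22.8747 = 0.5743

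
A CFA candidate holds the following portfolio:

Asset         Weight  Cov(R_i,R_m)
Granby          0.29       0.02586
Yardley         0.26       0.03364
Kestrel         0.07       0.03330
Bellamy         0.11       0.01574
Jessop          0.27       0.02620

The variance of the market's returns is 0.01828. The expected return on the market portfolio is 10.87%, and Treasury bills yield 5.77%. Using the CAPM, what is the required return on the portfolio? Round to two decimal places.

β_Granby = 0.02586 / 0.01828 = 1.4147
β_Yardley = 0.03364 / 0.01828 = 1.8403
β_Kestrel = 0.03330 / 0.01828 = 1.8217
β_Bellamy = 0.01574 / 0.01828 = 0.8611
β_Jessop = 0.02620 / 0.01828 = 1.4333
β_P = Σ w_i β_i = 0.29×1.4147 + 0.26×1.8403 + 0.07×1.8217 + 0.11×0.8611 + 0.27×1.4333 = 1.4980
MRP = 10.87% − 5.77% = 5.10%
E(R_P) = R_f + β_P × MRP = 5.77% + 1.4980 × 5.10% = 13.41%

13.41%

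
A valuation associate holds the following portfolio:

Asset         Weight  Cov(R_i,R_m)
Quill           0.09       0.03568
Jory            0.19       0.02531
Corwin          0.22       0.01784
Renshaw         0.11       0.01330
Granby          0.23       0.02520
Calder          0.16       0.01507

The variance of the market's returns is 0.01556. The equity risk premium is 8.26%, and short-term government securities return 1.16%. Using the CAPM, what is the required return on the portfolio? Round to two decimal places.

12.63%

β_Quill = 0.03568 / 0.01556 = 2.2931
β_Jory = 0.02531 / 0.01556 = 1.6266
β_Corwin = 0.01784 / 0.01556 = 1.1465
β_Renshaw = 0.01330 / 0.01556 = 0.8548
β_Granby = 0.02520 / 0.01556 = 1.6195
β_Calder = 0.01507 / 0.01556 = 0.9685
β_P = Σ w_i β_i = 0.09×2.2931 + 0.19×1.6266 + 0.22×1.1465 + 0.11×0.8548 + 0.23×1.6195 + 0.16×0.9685 = 1.3891
E(R_P) = R_f + β_P × MRP = 1.16% + 1.3891 × 8.26% = 12.63%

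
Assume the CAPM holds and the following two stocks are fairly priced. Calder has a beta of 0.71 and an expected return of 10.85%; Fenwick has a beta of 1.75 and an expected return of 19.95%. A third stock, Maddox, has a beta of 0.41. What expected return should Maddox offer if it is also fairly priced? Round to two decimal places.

8.23%

MRP (SML slope) = (19.95% − 10.85%) / (1.75 − 0.71) = 9.10% / 1.04 = 8.7500%
R_f (intercept) = 10.85% − 0.71 × 8.7500% = 4.6375%
E(R_Maddox) = R_f + β × MRP = 4.6375% + 0.41 × 8.7500% = 8.23%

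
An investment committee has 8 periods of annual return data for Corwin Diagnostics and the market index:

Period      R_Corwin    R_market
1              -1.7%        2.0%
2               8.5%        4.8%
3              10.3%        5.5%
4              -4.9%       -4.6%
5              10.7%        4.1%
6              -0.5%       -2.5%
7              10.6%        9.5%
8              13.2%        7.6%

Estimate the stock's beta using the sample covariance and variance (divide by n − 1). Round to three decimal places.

Mean R_i = (-1.7 + 8.5 + 10.3 − 4.9 + 10.7 − 0.5 + 10.6 + 13.2) / 8 = 5.7750%
Mean R_m = (2.0 + 4.8 + 5.5 − 4.6 + 4.1 − 2.5 + 9.5 + 7.6) / 8 = 3.3000%
Σ(R_i − R̄_i)(R_m − R̄_m) = 210.2700  ⇒  Cov = 210.2700 / 7 = 30.0386
Σ(R_m − R̄_m)² = 162.4000  ⇒  Var(R_m) = 162.4000 / 7 = 23.2000
β = Cov / Var(R_m) = 30.0386 / 23.2000 = 1.2948

1.295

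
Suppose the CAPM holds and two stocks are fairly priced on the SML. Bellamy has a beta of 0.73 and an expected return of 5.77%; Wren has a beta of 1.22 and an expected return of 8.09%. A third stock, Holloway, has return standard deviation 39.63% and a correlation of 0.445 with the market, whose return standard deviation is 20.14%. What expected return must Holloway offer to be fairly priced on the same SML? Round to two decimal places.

MRP = (8.09% − 5.77%) / (1.22 − 0.73) = 4.7347%
R_f = 5.77% − 0.73 × 4.7347% = 2.3137%
β_Holloway = ρ·σ_i/σ_m = 0.445 × 39.63 / 20.14 = 0.8756
E(R_Holloway) = R_f + β × MRP = 2.3137% + 0.8756 × 4.7347% = 6.46%

6.46%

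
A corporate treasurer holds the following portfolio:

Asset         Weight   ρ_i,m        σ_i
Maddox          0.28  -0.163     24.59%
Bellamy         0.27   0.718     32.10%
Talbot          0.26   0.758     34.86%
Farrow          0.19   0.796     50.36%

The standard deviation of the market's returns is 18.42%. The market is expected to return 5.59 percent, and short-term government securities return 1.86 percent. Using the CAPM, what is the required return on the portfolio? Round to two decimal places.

5.83%

β_Maddox = -0.163 × 24.59% / 18.42% = -0.2176
β_Bellamy = 0.718 × 32.10% / 18.42% = 1.2512
β_Talbot = 0.758 × 34.86% / 18.42% = 1.4345
β_Farrow = 0.796 × 50.36% / 18.42% = 2.1763
β_P = Σ w_i β_i = 0.28×-0.2176 + 0.27×1.2512 + 0.26×1.4345 + 0.19×2.1763 = 1.0634
MRP = 5.59% − 1.86% = 3.73%
E(R_P) = R_f + β_P × MRP = 1.86% + 1.0634 × 3.73% = 5.83%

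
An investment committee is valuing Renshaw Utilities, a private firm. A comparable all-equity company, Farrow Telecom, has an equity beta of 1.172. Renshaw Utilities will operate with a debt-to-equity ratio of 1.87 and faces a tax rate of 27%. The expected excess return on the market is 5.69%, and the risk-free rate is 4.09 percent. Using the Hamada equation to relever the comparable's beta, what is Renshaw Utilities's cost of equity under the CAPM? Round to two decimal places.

19.86%

β_L = β_U × [1 + (1 − t)(D/E)] = 1.172 × [1 + (1 − 0.27) × 1.87]
    = 1.172 × [1 + 0.73 × 1.87] = 1.172 × 2.3651 = 2.7719
E(R) = R_f + β_L × MRP = 4.09% + 2.7719 × 5.69% = 19.86%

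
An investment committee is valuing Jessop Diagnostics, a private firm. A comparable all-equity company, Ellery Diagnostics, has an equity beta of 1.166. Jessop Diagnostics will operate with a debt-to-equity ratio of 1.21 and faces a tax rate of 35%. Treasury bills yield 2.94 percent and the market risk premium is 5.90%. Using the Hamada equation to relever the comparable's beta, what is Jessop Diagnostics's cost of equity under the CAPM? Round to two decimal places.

15.23%

β_L = β_U × [1 + (1 − t)(D/E)] = 1.166 × [1 + (1 − 0.35) × 1.21]
    = 1.166 × [1 + 0.65 × 1.21] = 1.166 × 1.7865 = 2.0831
E(R) = R_f + β_L × MRP = 2.94% + 2.0831 × 5.90% = 15.23%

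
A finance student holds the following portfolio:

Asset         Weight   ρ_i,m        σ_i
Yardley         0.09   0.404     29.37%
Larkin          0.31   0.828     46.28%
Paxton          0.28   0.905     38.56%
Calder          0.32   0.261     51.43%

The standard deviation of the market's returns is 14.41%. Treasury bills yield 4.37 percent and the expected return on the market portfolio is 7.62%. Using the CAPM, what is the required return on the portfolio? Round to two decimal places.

β_Yardley = 0.404 × 29.37% / 14.41% = 0.8234
β_Larkin = 0.828 × 46.28% / 14.41% = 2.6593
β_Paxton = 0.905 × 38.56% / 14.41% = 2.4217
β_Calder = 0.261 × 51.43% / 14.41% = 0.9315
β_P = Σ w_i β_i = 0.09×0.8234 + 0.31×2.6593 + 0.28×2.4217 + 0.32×0.9315 = 1.8746
MRP = 7.62% − 4.37% = 3.25%
E(R_P) = R_f + β_P × MRP = 4.37% + 1.8746 × 3.25% = 10.46%

10.46%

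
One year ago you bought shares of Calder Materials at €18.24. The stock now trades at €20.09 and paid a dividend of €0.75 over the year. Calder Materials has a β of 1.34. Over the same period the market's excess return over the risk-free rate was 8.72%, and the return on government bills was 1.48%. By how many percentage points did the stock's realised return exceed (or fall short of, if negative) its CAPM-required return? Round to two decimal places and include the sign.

+1.09%

Realised HPR = (P1 + D1 − P0) / P0 = (20.09 + 0.75 − 18.24) / 18.24 = 2.60 / 18.24 = 14.2544%
CAPM required = R_f + β·MRP = 1.48% + 1.34 × 8.72% = 13.1648%
α = realised − required = 14.2544% − 13.1648% = +1.09%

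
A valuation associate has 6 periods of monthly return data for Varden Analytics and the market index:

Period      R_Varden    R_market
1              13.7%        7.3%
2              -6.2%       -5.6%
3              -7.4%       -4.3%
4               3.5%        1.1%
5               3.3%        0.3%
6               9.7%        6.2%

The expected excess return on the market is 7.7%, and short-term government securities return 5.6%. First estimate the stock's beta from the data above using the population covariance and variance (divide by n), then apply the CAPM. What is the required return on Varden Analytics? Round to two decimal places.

17.68%

Mean R_i = (13.7 − 6.2 − 7.4 + 3.5 + 3.3 + 9.7) / 6 = 2.7667%
Mean R_m = (7.3 − 5.6 − 4.3 + 1.1 + 0.3 + 6.2) / 6 = 0.8333%
Σ(R_i − R̄_i)(R_m − R̄_m) = 217.6967  ⇒  Cov = 217.6967 / 6 = 36.2828
Σ(R_m − R̄_m)² = 138.7133  ⇒  Var(R_m) = 138.7133 / 6 = 23.1189
β = Cov / Var(R_m) = 36.2828 / 23.1189 = 1.5694
E(R) = R_f + β × MRP = 5.6% + 1.5694 × 7.7% = 17.68%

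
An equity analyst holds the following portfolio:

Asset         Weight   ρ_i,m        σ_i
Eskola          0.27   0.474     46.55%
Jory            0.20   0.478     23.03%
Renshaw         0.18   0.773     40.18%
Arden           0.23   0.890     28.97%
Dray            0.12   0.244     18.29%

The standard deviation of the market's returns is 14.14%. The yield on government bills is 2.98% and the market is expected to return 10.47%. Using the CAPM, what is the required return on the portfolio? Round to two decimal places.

13.69%

β_Eskola = 0.474 × 46.55% / 14.14% = 1.5604
β_Jory = 0.478 × 23.03% / 14.14% = 0.7785
β_Renshaw = 0.773 × 40.18% / 14.14% = 2.1965
β_Arden = 0.890 × 28.97% / 14.14% = 1.8234
β_Dray = 0.244 × 18.29% / 14.14% = 0.3156
β_P = Σ w_i β_i = 0.27×1.5604 + 0.20×0.7785 + 0.18×2.1965 + 0.23×1.8234 + 0.12×0.3156 = 1.4296
MRP = 10.47% − 2.98% = 7.49%
E(R_P) = R_f + β_P × MRP = 2.98% + 1.4296 × 7.49% = 13.69%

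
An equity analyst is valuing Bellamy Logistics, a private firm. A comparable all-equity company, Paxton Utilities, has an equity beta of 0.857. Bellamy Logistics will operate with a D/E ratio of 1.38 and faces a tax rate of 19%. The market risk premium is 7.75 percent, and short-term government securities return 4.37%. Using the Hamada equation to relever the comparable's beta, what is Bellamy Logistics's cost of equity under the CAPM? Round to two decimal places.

18.44%

β_L = β_U × [1 + (1 − t)(D/E)] = 0.857 × [1 + (1 − 0.19) × 1.38]
    = 0.857 × [1 + 0.81 × 1.38] = 0.857 × 2.1178 = 1.8150
E(R) = R_f + β_L × MRP = 4.37% + 1.8150 × 7.75% = 18.44%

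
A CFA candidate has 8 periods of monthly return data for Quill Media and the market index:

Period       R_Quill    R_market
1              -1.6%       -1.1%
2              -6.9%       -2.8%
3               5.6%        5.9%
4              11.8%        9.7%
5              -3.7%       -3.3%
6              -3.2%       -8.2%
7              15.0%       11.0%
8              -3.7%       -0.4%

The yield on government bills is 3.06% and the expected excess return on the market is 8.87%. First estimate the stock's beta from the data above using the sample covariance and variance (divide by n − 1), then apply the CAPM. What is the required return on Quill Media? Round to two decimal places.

Mean R_i = (-1.6 − 6.9 + 5.6 + 11.8 − 3.7 − 3.2 + 15.0 − 3.7) / 8 = 1.6625%
Mean R_m = (-1.1 − 2.8 + 5.9 + 9.7 − 3.3 − 8.2 + 11.0 − 0.4) / 8 = 1.3500%
Σ(R_i − R̄_i)(R_m − R̄_m) = 355.5550  ⇒  Cov = 355.5550 / 7 = 50.7936
Σ(R_m − R̄_m)² = 322.6600  ⇒  Var(R_m) = 322.6600 / 7 = 46.0943
β = Cov / Var(R_m) = 50.7936 / 46.0943 = 1.1019
E(R) = R_f + β × MRP = 3.06% + 1.1019 × 8.87% = 12.83%

12.83%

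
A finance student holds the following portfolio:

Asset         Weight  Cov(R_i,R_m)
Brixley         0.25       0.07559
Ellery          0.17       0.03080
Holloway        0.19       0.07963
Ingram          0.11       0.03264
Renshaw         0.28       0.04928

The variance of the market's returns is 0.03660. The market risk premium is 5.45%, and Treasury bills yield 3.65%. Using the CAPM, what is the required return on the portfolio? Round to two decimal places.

12.09%

β_Brixley = 0.07559 / 0.03660 = 2.0653
β_Ellery = 0.03080 / 0.03660 = 0.8415
β_Holloway = 0.07963 / 0.03660 = 2.1757
β_Ingram = 0.03264 / 0.03660 = 0.8918
β_Renshaw = 0.04928 / 0.03660 = 1.3464
β_P = Σ w_i β_i = 0.25×2.0653 + 0.17×0.8415 + 0.19×2.1757 + 0.11×0.8918 + 0.28×1.3464 = 1.5479
E(R_P) = R_f + β_P × MRP = 3.65% + 1.5479 × 5.45% = 12.09%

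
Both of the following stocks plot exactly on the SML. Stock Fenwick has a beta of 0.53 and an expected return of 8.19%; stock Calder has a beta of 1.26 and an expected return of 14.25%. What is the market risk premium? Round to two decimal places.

8.30%

Both satisfy E(R) = R_f + β·MRP, so the slope of the SML is
MRP = (14.25% − 8.19%) / (1.26 − 0.53) = 6.06% / 0.73 = 8.3014%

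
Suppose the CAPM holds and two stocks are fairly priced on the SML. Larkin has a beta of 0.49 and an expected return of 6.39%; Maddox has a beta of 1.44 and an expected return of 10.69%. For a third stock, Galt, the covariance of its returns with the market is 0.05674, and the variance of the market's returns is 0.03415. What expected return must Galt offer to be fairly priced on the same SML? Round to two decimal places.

11.69%

MRP = (10.69% − 6.39%) / (1.44 − 0.49) = 4.5263%
R_f = 6.39% − 0.49 × 4.5263% = 4.1721%
β_Galt = Cov / Var(R_m) = 0.05674 / 0.03415 = 1.6615
E(R_Galt) = R_f + β × MRP = 4.1721% + 1.6615 × 4.5263% = 11.69%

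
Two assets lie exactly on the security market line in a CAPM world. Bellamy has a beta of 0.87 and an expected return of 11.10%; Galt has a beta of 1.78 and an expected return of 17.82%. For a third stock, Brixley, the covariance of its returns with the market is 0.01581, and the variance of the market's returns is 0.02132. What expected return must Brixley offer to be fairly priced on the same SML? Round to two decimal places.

MRP = (17.82% − 11.10%) / (1.78 − 0.87) = 7.3846%
R_f = 11.10% − 0.87 × 7.3846% = 4.6754%
β_Brixley = Cov / Var(R_m) = 0.01581 / 0.02132 = 0.7416
E(R_Brixley) = R_f + β × MRP = 4.6754% + 0.7416 × 7.3846% = 10.15%

10.15%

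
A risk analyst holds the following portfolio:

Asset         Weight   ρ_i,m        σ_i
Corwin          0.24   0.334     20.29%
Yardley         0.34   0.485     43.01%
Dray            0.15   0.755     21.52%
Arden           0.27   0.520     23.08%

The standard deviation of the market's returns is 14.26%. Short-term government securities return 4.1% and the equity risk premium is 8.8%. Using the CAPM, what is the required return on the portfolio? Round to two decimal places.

12.98%

β_Corwin = 0.334 × 20.29% / 14.26% = 0.4752
β_Yardley = 0.485 × 43.01% / 14.26% = 1.4628
β_Dray = 0.755 × 21.52% / 14.26% = 1.1394
β_Arden = 0.520 × 23.08% / 14.26% = 0.8416
β_P = Σ w_i β_i = 0.24×0.4752 + 0.34×1.4628 + 0.15×1.1394 + 0.27×0.8416 = 1.0095
E(R_P) = R_f + β_P × MRP = 4.1% + 1.0095 × 8.8% = 12.98%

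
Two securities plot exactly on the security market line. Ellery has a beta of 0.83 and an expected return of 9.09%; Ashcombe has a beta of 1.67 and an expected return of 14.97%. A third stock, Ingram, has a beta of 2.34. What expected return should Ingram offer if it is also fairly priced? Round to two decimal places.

19.66%

MRP (SML slope) = (14.97% − 9.09%) / (1.67 − 0.83) = 5.88% / 0.84 = 7.0000%
R_f (intercept) = 9.09% − 0.83 × 7.0000% = 3.2800%
E(R_Ingram) = R_f + β × MRP = 3.2800% + 2.34 × 7.0000% = 19.66%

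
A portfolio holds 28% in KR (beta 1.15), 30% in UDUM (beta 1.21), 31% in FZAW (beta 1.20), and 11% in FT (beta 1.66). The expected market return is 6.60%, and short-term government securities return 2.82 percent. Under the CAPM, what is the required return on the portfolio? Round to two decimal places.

β_P = Σ w_i β_i = 0.28×1.15 + 0.30×1.21 + 0.31×1.20 + 0.11×1.66 = 1.2396
MRP = 6.60% − 2.82% = 3.78%
E(R_P) = R_f + β_P × MRP = 2.82% + 1.2396 × 3.78% = 7.51%

7.51%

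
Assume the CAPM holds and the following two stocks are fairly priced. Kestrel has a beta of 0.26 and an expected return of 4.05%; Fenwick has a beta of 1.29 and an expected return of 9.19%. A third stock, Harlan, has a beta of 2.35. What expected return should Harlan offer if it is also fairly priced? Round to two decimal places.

MRP (SML slope) = (9.19% − 4.05%) / (1.29 − 0.26) = 5.14% / 1.03 = 4.9903%
R_f (intercept) = 4.05% − 0.26 × 4.9903% = 2.7525%
E(R_Harlan) = R_f + β × MRP = 2.7525% + 2.35 × 4.9903% = 14.48%

14.48%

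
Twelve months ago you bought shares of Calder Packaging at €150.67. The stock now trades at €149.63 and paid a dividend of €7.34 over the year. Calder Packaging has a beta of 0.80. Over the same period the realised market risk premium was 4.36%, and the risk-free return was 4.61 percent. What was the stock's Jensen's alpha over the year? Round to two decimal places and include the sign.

Realised HPR = (P1 + D1 − P0) / P0 = (149.63 + 7.34 − 150.67) / 150.67 = 6.30 / 150.67 = 4.1813%
CAPM required = R_f + β·MRP = 4.61% + 0.80 × 4.36% = 8.0980%
α = realised − required = 4.1813% − 8.0980% = -3.92%

-3.92%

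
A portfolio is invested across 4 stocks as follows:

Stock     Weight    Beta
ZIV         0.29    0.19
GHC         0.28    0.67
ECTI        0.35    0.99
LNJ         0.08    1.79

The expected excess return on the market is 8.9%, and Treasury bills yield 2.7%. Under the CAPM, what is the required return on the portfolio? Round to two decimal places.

β_P = Σ w_i β_i = 0.29×0.19 + 0.28×0.67 + 0.35×0.99 + 0.08×1.79 = 0.7324
E(R_P) = R_f + β_P × MRP = 2.7% + 0.7324 × 8.9% = 9.22%

9.22%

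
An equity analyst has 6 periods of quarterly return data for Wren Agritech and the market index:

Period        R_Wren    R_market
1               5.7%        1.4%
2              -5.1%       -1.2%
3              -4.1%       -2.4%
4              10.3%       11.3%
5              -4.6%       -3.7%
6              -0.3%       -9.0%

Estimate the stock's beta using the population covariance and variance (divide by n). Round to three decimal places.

Mean R_i = (5.7 − 5.1 − 4.1 + 10.3 − 4.6 − 0.3) / 6 = 0.3167%
Mean R_m = (1.4 − 1.2 − 2.4 + 11.3 − 3.7 − 9.0) / 6 = -0.6000%
Σ(R_i − R̄_i)(R_m − R̄_m) = 161.1900  ⇒  Cov = 161.1900 / 6 = 26.8650
Σ(R_m − R̄_m)² = 229.3800  ⇒  Var(R_m) = 229.3800 / 6 = 38.2300
β = Cov / Var(R_m) = 26.8650 / 38.2300 = 0.7027

0.703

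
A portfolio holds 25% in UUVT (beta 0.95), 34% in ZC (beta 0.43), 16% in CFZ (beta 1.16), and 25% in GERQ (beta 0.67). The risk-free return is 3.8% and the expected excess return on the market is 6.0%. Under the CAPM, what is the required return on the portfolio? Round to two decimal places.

8.22%

β_P = Σ w_i β_i = 0.25×0.95 + 0.34×0.43 + 0.16×1.16 + 0.25×0.67 = 0.7368
E(R_P) = R_f + β_P × MRP = 3.8% + 0.7368 × 6.0% = 8.22%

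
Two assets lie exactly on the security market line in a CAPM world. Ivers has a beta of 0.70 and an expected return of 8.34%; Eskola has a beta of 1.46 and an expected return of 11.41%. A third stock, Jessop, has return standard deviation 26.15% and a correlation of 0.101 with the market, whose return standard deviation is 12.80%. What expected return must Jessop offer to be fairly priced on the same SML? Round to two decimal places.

MRP = (11.41% − 8.34%) / (1.46 − 0.70) = 4.0395%
R_f = 8.34% − 0.70 × 4.0395% = 5.5124%
β_Jessop = ρ·σ_i/σ_m = 0.101 × 26.15 / 12.80 = 0.2063
E(R_Jessop) = R_f + β × MRP = 5.5124% + 0.2063 × 4.0395% = 6.35%

6.35%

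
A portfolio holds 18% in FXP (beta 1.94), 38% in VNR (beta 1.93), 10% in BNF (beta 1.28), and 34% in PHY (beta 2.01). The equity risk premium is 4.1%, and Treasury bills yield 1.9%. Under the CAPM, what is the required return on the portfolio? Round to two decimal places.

β_P = Σ w_i β_i = 0.18×1.94 + 0.38×1.93 + 0.10×1.28 + 0.34×2.01 = 1.8940
E(R_P) = R_f + β_P × MRP = 1.9% + 1.8940 × 4.1% = 9.67%

9.67%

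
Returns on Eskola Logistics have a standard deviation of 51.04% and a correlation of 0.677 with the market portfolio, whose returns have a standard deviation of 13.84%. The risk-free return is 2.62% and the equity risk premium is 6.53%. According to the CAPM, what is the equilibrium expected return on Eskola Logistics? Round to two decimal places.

β = ρ × σ_i / σ_m = 0.677 × 51.04% / 13.84% = 2.4967
E(R) = 2.62% + 2.4967 × 6.53% = 18.92%

18.92%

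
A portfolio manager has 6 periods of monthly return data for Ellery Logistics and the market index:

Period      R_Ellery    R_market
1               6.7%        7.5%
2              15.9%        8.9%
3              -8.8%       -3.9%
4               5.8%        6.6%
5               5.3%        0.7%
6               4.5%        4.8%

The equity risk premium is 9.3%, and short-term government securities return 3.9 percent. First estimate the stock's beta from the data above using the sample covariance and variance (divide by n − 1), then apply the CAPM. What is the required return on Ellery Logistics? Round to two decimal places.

17.36%

Mean R_i = (6.7 + 15.9 − 8.8 + 5.8 + 5.3 + 4.5) / 6 = 4.9000%
Mean R_m = (7.5 + 8.9 − 3.9 + 6.6 + 0.7 + 4.8) / 6 = 4.1000%
Σ(R_i − R̄_i)(R_m − R̄_m) = 169.1300  ⇒  Cov = 169.1300 / 5 = 33.8260
Σ(R_m − R̄_m)² = 116.9000  ⇒  Var(R_m) = 116.9000 / 5 = 23.3800
β = Cov / Var(R_m) = 33.8260 / 23.3800 = 1.4468
E(R) = R_f + β × MRP = 3.9% + 1.4468 × 9.3% = 17.36%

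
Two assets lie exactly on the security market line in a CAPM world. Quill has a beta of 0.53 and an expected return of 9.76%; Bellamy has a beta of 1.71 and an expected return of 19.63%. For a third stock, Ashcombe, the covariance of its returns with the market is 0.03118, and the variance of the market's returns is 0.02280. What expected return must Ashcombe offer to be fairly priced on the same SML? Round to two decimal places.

16.77%

MRP = (19.63% − 9.76%) / (1.71 − 0.53) = 8.3644%
R_f = 9.76% − 0.53 × 8.3644% = 5.3269%
β_Ashcombe = Cov / Var(R_m) = 0.03118 / 0.02280 = 1.3675
E(R_Ashcombe) = R_f + β × MRP = 5.3269% + 1.3675 × 8.3644% = 16.77%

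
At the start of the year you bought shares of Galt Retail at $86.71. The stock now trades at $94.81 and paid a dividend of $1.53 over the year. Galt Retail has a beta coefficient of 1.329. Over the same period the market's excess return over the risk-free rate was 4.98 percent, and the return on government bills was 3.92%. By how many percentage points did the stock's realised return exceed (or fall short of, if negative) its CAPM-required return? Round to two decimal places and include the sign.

+0.57%

Realised HPR = (P1 + D1 − P0) / P0 = (94.81 + 1.53 − 86.71) / 86.71 = 9.63 / 86.71 = 11.1060%
CAPM required = R_f + β·MRP = 3.92% + 1.329 × 4.98% = 10.53842%
α = realised − required = 11.1060% − 10.53842% = +0.57%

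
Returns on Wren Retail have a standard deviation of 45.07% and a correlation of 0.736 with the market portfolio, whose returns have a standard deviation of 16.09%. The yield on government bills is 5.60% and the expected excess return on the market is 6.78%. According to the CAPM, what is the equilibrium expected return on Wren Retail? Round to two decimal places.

19.58%

β = ρ × σ_i / σ_m = 0.736 × 45.07% / 16.09% = 2.0616
E(R) = 5.60% + 2.0616 × 6.78% = 19.58%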